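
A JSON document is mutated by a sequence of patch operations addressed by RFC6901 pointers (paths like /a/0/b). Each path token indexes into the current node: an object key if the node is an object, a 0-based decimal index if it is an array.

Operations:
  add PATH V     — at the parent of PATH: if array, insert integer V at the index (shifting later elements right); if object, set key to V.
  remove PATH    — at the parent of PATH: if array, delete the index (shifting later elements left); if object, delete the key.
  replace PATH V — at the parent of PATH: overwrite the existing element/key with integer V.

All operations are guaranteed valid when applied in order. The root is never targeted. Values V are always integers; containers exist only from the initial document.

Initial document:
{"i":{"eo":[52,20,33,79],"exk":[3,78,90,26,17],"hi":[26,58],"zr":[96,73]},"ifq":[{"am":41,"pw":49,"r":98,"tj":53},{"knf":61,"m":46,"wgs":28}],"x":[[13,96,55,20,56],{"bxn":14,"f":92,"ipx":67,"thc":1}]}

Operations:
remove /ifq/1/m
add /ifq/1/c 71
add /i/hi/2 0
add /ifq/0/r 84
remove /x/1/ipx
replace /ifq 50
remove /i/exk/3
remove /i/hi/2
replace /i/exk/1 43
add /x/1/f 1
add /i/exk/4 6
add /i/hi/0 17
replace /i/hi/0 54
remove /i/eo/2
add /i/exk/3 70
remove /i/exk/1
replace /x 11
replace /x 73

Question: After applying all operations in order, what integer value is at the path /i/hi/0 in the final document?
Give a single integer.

Answer: 54

Derivation:
After op 1 (remove /ifq/1/m): {"i":{"eo":[52,20,33,79],"exk":[3,78,90,26,17],"hi":[26,58],"zr":[96,73]},"ifq":[{"am":41,"pw":49,"r":98,"tj":53},{"knf":61,"wgs":28}],"x":[[13,96,55,20,56],{"bxn":14,"f":92,"ipx":67,"thc":1}]}
After op 2 (add /ifq/1/c 71): {"i":{"eo":[52,20,33,79],"exk":[3,78,90,26,17],"hi":[26,58],"zr":[96,73]},"ifq":[{"am":41,"pw":49,"r":98,"tj":53},{"c":71,"knf":61,"wgs":28}],"x":[[13,96,55,20,56],{"bxn":14,"f":92,"ipx":67,"thc":1}]}
After op 3 (add /i/hi/2 0): {"i":{"eo":[52,20,33,79],"exk":[3,78,90,26,17],"hi":[26,58,0],"zr":[96,73]},"ifq":[{"am":41,"pw":49,"r":98,"tj":53},{"c":71,"knf":61,"wgs":28}],"x":[[13,96,55,20,56],{"bxn":14,"f":92,"ipx":67,"thc":1}]}
After op 4 (add /ifq/0/r 84): {"i":{"eo":[52,20,33,79],"exk":[3,78,90,26,17],"hi":[26,58,0],"zr":[96,73]},"ifq":[{"am":41,"pw":49,"r":84,"tj":53},{"c":71,"knf":61,"wgs":28}],"x":[[13,96,55,20,56],{"bxn":14,"f":92,"ipx":67,"thc":1}]}
After op 5 (remove /x/1/ipx): {"i":{"eo":[52,20,33,79],"exk":[3,78,90,26,17],"hi":[26,58,0],"zr":[96,73]},"ifq":[{"am":41,"pw":49,"r":84,"tj":53},{"c":71,"knf":61,"wgs":28}],"x":[[13,96,55,20,56],{"bxn":14,"f":92,"thc":1}]}
After op 6 (replace /ifq 50): {"i":{"eo":[52,20,33,79],"exk":[3,78,90,26,17],"hi":[26,58,0],"zr":[96,73]},"ifq":50,"x":[[13,96,55,20,56],{"bxn":14,"f":92,"thc":1}]}
After op 7 (remove /i/exk/3): {"i":{"eo":[52,20,33,79],"exk":[3,78,90,17],"hi":[26,58,0],"zr":[96,73]},"ifq":50,"x":[[13,96,55,20,56],{"bxn":14,"f":92,"thc":1}]}
After op 8 (remove /i/hi/2): {"i":{"eo":[52,20,33,79],"exk":[3,78,90,17],"hi":[26,58],"zr":[96,73]},"ifq":50,"x":[[13,96,55,20,56],{"bxn":14,"f":92,"thc":1}]}
After op 9 (replace /i/exk/1 43): {"i":{"eo":[52,20,33,79],"exk":[3,43,90,17],"hi":[26,58],"zr":[96,73]},"ifq":50,"x":[[13,96,55,20,56],{"bxn":14,"f":92,"thc":1}]}
After op 10 (add /x/1/f 1): {"i":{"eo":[52,20,33,79],"exk":[3,43,90,17],"hi":[26,58],"zr":[96,73]},"ifq":50,"x":[[13,96,55,20,56],{"bxn":14,"f":1,"thc":1}]}
After op 11 (add /i/exk/4 6): {"i":{"eo":[52,20,33,79],"exk":[3,43,90,17,6],"hi":[26,58],"zr":[96,73]},"ifq":50,"x":[[13,96,55,20,56],{"bxn":14,"f":1,"thc":1}]}
After op 12 (add /i/hi/0 17): {"i":{"eo":[52,20,33,79],"exk":[3,43,90,17,6],"hi":[17,26,58],"zr":[96,73]},"ifq":50,"x":[[13,96,55,20,56],{"bxn":14,"f":1,"thc":1}]}
After op 13 (replace /i/hi/0 54): {"i":{"eo":[52,20,33,79],"exk":[3,43,90,17,6],"hi":[54,26,58],"zr":[96,73]},"ifq":50,"x":[[13,96,55,20,56],{"bxn":14,"f":1,"thc":1}]}
After op 14 (remove /i/eo/2): {"i":{"eo":[52,20,79],"exk":[3,43,90,17,6],"hi":[54,26,58],"zr":[96,73]},"ifq":50,"x":[[13,96,55,20,56],{"bxn":14,"f":1,"thc":1}]}
After op 15 (add /i/exk/3 70): {"i":{"eo":[52,20,79],"exk":[3,43,90,70,17,6],"hi":[54,26,58],"zr":[96,73]},"ifq":50,"x":[[13,96,55,20,56],{"bxn":14,"f":1,"thc":1}]}
After op 16 (remove /i/exk/1): {"i":{"eo":[52,20,79],"exk":[3,90,70,17,6],"hi":[54,26,58],"zr":[96,73]},"ifq":50,"x":[[13,96,55,20,56],{"bxn":14,"f":1,"thc":1}]}
After op 17 (replace /x 11): {"i":{"eo":[52,20,79],"exk":[3,90,70,17,6],"hi":[54,26,58],"zr":[96,73]},"ifq":50,"x":11}
After op 18 (replace /x 73): {"i":{"eo":[52,20,79],"exk":[3,90,70,17,6],"hi":[54,26,58],"zr":[96,73]},"ifq":50,"x":73}
Value at /i/hi/0: 54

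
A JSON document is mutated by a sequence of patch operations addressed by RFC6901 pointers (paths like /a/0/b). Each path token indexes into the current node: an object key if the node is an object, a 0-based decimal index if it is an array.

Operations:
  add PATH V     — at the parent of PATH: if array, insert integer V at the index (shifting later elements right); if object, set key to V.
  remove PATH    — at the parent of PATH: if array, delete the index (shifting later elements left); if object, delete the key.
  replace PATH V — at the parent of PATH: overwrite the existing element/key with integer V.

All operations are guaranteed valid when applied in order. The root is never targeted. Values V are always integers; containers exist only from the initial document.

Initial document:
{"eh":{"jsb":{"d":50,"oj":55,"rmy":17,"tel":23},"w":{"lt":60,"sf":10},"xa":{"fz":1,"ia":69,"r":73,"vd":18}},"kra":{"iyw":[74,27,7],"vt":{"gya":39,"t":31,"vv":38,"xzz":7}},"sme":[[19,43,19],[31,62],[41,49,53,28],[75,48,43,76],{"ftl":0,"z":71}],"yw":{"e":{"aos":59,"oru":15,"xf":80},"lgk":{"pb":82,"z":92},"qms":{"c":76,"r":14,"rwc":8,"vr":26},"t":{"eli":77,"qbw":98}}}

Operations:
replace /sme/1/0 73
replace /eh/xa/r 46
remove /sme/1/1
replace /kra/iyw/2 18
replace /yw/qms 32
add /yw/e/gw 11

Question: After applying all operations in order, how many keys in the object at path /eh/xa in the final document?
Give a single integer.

Answer: 4

Derivation:
After op 1 (replace /sme/1/0 73): {"eh":{"jsb":{"d":50,"oj":55,"rmy":17,"tel":23},"w":{"lt":60,"sf":10},"xa":{"fz":1,"ia":69,"r":73,"vd":18}},"kra":{"iyw":[74,27,7],"vt":{"gya":39,"t":31,"vv":38,"xzz":7}},"sme":[[19,43,19],[73,62],[41,49,53,28],[75,48,43,76],{"ftl":0,"z":71}],"yw":{"e":{"aos":59,"oru":15,"xf":80},"lgk":{"pb":82,"z":92},"qms":{"c":76,"r":14,"rwc":8,"vr":26},"t":{"eli":77,"qbw":98}}}
After op 2 (replace /eh/xa/r 46): {"eh":{"jsb":{"d":50,"oj":55,"rmy":17,"tel":23},"w":{"lt":60,"sf":10},"xa":{"fz":1,"ia":69,"r":46,"vd":18}},"kra":{"iyw":[74,27,7],"vt":{"gya":39,"t":31,"vv":38,"xzz":7}},"sme":[[19,43,19],[73,62],[41,49,53,28],[75,48,43,76],{"ftl":0,"z":71}],"yw":{"e":{"aos":59,"oru":15,"xf":80},"lgk":{"pb":82,"z":92},"qms":{"c":76,"r":14,"rwc":8,"vr":26},"t":{"eli":77,"qbw":98}}}
After op 3 (remove /sme/1/1): {"eh":{"jsb":{"d":50,"oj":55,"rmy":17,"tel":23},"w":{"lt":60,"sf":10},"xa":{"fz":1,"ia":69,"r":46,"vd":18}},"kra":{"iyw":[74,27,7],"vt":{"gya":39,"t":31,"vv":38,"xzz":7}},"sme":[[19,43,19],[73],[41,49,53,28],[75,48,43,76],{"ftl":0,"z":71}],"yw":{"e":{"aos":59,"oru":15,"xf":80},"lgk":{"pb":82,"z":92},"qms":{"c":76,"r":14,"rwc":8,"vr":26},"t":{"eli":77,"qbw":98}}}
After op 4 (replace /kra/iyw/2 18): {"eh":{"jsb":{"d":50,"oj":55,"rmy":17,"tel":23},"w":{"lt":60,"sf":10},"xa":{"fz":1,"ia":69,"r":46,"vd":18}},"kra":{"iyw":[74,27,18],"vt":{"gya":39,"t":31,"vv":38,"xzz":7}},"sme":[[19,43,19],[73],[41,49,53,28],[75,48,43,76],{"ftl":0,"z":71}],"yw":{"e":{"aos":59,"oru":15,"xf":80},"lgk":{"pb":82,"z":92},"qms":{"c":76,"r":14,"rwc":8,"vr":26},"t":{"eli":77,"qbw":98}}}
After op 5 (replace /yw/qms 32): {"eh":{"jsb":{"d":50,"oj":55,"rmy":17,"tel":23},"w":{"lt":60,"sf":10},"xa":{"fz":1,"ia":69,"r":46,"vd":18}},"kra":{"iyw":[74,27,18],"vt":{"gya":39,"t":31,"vv":38,"xzz":7}},"sme":[[19,43,19],[73],[41,49,53,28],[75,48,43,76],{"ftl":0,"z":71}],"yw":{"e":{"aos":59,"oru":15,"xf":80},"lgk":{"pb":82,"z":92},"qms":32,"t":{"eli":77,"qbw":98}}}
After op 6 (add /yw/e/gw 11): {"eh":{"jsb":{"d":50,"oj":55,"rmy":17,"tel":23},"w":{"lt":60,"sf":10},"xa":{"fz":1,"ia":69,"r":46,"vd":18}},"kra":{"iyw":[74,27,18],"vt":{"gya":39,"t":31,"vv":38,"xzz":7}},"sme":[[19,43,19],[73],[41,49,53,28],[75,48,43,76],{"ftl":0,"z":71}],"yw":{"e":{"aos":59,"gw":11,"oru":15,"xf":80},"lgk":{"pb":82,"z":92},"qms":32,"t":{"eli":77,"qbw":98}}}
Size at path /eh/xa: 4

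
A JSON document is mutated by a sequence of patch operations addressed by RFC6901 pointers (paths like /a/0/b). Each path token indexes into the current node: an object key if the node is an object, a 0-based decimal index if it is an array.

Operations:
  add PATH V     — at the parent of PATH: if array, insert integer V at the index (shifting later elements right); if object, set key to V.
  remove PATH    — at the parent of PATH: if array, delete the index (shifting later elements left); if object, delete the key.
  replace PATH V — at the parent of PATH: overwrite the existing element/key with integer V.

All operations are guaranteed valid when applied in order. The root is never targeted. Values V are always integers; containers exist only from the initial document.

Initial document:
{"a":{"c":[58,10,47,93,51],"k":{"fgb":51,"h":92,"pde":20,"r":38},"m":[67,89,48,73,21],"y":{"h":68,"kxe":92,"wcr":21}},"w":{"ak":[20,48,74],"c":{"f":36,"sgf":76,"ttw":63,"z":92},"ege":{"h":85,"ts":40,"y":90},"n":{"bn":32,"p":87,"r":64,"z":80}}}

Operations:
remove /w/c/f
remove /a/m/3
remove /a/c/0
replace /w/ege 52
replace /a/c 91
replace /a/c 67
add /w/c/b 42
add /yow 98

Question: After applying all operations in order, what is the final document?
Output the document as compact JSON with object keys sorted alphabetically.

After op 1 (remove /w/c/f): {"a":{"c":[58,10,47,93,51],"k":{"fgb":51,"h":92,"pde":20,"r":38},"m":[67,89,48,73,21],"y":{"h":68,"kxe":92,"wcr":21}},"w":{"ak":[20,48,74],"c":{"sgf":76,"ttw":63,"z":92},"ege":{"h":85,"ts":40,"y":90},"n":{"bn":32,"p":87,"r":64,"z":80}}}
After op 2 (remove /a/m/3): {"a":{"c":[58,10,47,93,51],"k":{"fgb":51,"h":92,"pde":20,"r":38},"m":[67,89,48,21],"y":{"h":68,"kxe":92,"wcr":21}},"w":{"ak":[20,48,74],"c":{"sgf":76,"ttw":63,"z":92},"ege":{"h":85,"ts":40,"y":90},"n":{"bn":32,"p":87,"r":64,"z":80}}}
After op 3 (remove /a/c/0): {"a":{"c":[10,47,93,51],"k":{"fgb":51,"h":92,"pde":20,"r":38},"m":[67,89,48,21],"y":{"h":68,"kxe":92,"wcr":21}},"w":{"ak":[20,48,74],"c":{"sgf":76,"ttw":63,"z":92},"ege":{"h":85,"ts":40,"y":90},"n":{"bn":32,"p":87,"r":64,"z":80}}}
After op 4 (replace /w/ege 52): {"a":{"c":[10,47,93,51],"k":{"fgb":51,"h":92,"pde":20,"r":38},"m":[67,89,48,21],"y":{"h":68,"kxe":92,"wcr":21}},"w":{"ak":[20,48,74],"c":{"sgf":76,"ttw":63,"z":92},"ege":52,"n":{"bn":32,"p":87,"r":64,"z":80}}}
After op 5 (replace /a/c 91): {"a":{"c":91,"k":{"fgb":51,"h":92,"pde":20,"r":38},"m":[67,89,48,21],"y":{"h":68,"kxe":92,"wcr":21}},"w":{"ak":[20,48,74],"c":{"sgf":76,"ttw":63,"z":92},"ege":52,"n":{"bn":32,"p":87,"r":64,"z":80}}}
After op 6 (replace /a/c 67): {"a":{"c":67,"k":{"fgb":51,"h":92,"pde":20,"r":38},"m":[67,89,48,21],"y":{"h":68,"kxe":92,"wcr":21}},"w":{"ak":[20,48,74],"c":{"sgf":76,"ttw":63,"z":92},"ege":52,"n":{"bn":32,"p":87,"r":64,"z":80}}}
After op 7 (add /w/c/b 42): {"a":{"c":67,"k":{"fgb":51,"h":92,"pde":20,"r":38},"m":[67,89,48,21],"y":{"h":68,"kxe":92,"wcr":21}},"w":{"ak":[20,48,74],"c":{"b":42,"sgf":76,"ttw":63,"z":92},"ege":52,"n":{"bn":32,"p":87,"r":64,"z":80}}}
After op 8 (add /yow 98): {"a":{"c":67,"k":{"fgb":51,"h":92,"pde":20,"r":38},"m":[67,89,48,21],"y":{"h":68,"kxe":92,"wcr":21}},"w":{"ak":[20,48,74],"c":{"b":42,"sgf":76,"ttw":63,"z":92},"ege":52,"n":{"bn":32,"p":87,"r":64,"z":80}},"yow":98}

Answer: {"a":{"c":67,"k":{"fgb":51,"h":92,"pde":20,"r":38},"m":[67,89,48,21],"y":{"h":68,"kxe":92,"wcr":21}},"w":{"ak":[20,48,74],"c":{"b":42,"sgf":76,"ttw":63,"z":92},"ege":52,"n":{"bn":32,"p":87,"r":64,"z":80}},"yow":98}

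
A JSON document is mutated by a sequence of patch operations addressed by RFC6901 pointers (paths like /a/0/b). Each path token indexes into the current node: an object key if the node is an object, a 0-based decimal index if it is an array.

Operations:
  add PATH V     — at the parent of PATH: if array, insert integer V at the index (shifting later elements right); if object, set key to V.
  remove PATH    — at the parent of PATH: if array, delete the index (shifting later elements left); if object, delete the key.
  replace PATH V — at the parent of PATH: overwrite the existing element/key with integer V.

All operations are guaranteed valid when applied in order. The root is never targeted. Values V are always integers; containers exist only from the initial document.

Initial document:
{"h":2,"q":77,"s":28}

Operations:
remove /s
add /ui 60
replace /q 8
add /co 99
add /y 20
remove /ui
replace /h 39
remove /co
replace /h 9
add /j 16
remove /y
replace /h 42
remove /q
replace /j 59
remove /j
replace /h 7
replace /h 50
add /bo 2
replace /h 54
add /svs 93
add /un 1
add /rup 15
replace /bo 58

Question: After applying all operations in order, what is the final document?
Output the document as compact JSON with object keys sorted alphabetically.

Answer: {"bo":58,"h":54,"rup":15,"svs":93,"un":1}

Derivation:
After op 1 (remove /s): {"h":2,"q":77}
After op 2 (add /ui 60): {"h":2,"q":77,"ui":60}
After op 3 (replace /q 8): {"h":2,"q":8,"ui":60}
After op 4 (add /co 99): {"co":99,"h":2,"q":8,"ui":60}
After op 5 (add /y 20): {"co":99,"h":2,"q":8,"ui":60,"y":20}
After op 6 (remove /ui): {"co":99,"h":2,"q":8,"y":20}
After op 7 (replace /h 39): {"co":99,"h":39,"q":8,"y":20}
After op 8 (remove /co): {"h":39,"q":8,"y":20}
After op 9 (replace /h 9): {"h":9,"q":8,"y":20}
After op 10 (add /j 16): {"h":9,"j":16,"q":8,"y":20}
After op 11 (remove /y): {"h":9,"j":16,"q":8}
After op 12 (replace /h 42): {"h":42,"j":16,"q":8}
After op 13 (remove /q): {"h":42,"j":16}
After op 14 (replace /j 59): {"h":42,"j":59}
After op 15 (remove /j): {"h":42}
After op 16 (replace /h 7): {"h":7}
After op 17 (replace /h 50): {"h":50}
After op 18 (add /bo 2): {"bo":2,"h":50}
After op 19 (replace /h 54): {"bo":2,"h":54}
After op 20 (add /svs 93): {"bo":2,"h":54,"svs":93}
After op 21 (add /un 1): {"bo":2,"h":54,"svs":93,"un":1}
After op 22 (add /rup 15): {"bo":2,"h":54,"rup":15,"svs":93,"un":1}
After op 23 (replace /bo 58): {"bo":58,"h":54,"rup":15,"svs":93,"un":1}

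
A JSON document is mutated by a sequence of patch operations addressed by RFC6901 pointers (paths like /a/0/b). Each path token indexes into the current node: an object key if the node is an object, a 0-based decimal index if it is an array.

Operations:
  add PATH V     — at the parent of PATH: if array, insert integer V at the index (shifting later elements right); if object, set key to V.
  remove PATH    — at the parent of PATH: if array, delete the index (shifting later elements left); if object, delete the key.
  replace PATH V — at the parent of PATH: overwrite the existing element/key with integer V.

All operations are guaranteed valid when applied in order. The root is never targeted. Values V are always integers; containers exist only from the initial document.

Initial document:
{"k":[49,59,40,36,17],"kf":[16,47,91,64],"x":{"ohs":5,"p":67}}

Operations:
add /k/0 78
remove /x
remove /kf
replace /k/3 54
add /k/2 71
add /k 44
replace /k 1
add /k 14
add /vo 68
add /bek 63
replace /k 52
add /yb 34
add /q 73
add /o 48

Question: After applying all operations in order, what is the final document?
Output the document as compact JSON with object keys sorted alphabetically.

Answer: {"bek":63,"k":52,"o":48,"q":73,"vo":68,"yb":34}

Derivation:
After op 1 (add /k/0 78): {"k":[78,49,59,40,36,17],"kf":[16,47,91,64],"x":{"ohs":5,"p":67}}
After op 2 (remove /x): {"k":[78,49,59,40,36,17],"kf":[16,47,91,64]}
After op 3 (remove /kf): {"k":[78,49,59,40,36,17]}
After op 4 (replace /k/3 54): {"k":[78,49,59,54,36,17]}
After op 5 (add /k/2 71): {"k":[78,49,71,59,54,36,17]}
After op 6 (add /k 44): {"k":44}
After op 7 (replace /k 1): {"k":1}
After op 8 (add /k 14): {"k":14}
After op 9 (add /vo 68): {"k":14,"vo":68}
After op 10 (add /bek 63): {"bek":63,"k":14,"vo":68}
After op 11 (replace /k 52): {"bek":63,"k":52,"vo":68}
After op 12 (add /yb 34): {"bek":63,"k":52,"vo":68,"yb":34}
After op 13 (add /q 73): {"bek":63,"k":52,"q":73,"vo":68,"yb":34}
After op 14 (add /o 48): {"bek":63,"k":52,"o":48,"q":73,"vo":68,"yb":34}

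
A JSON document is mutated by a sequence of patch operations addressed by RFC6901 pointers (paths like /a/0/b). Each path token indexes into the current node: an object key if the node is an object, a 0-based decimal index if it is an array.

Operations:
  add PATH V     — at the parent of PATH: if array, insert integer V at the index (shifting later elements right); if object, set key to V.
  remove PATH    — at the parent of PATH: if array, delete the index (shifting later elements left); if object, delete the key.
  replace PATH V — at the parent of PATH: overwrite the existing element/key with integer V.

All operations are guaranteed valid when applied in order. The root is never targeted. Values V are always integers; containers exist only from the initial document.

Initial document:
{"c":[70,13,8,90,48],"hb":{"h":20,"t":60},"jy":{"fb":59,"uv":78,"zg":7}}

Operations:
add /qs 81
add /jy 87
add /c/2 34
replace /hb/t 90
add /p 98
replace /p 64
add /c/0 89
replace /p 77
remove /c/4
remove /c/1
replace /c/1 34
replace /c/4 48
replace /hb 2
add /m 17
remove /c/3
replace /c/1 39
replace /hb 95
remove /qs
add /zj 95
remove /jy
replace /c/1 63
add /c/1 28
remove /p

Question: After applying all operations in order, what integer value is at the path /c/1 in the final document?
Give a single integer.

Answer: 28

Derivation:
After op 1 (add /qs 81): {"c":[70,13,8,90,48],"hb":{"h":20,"t":60},"jy":{"fb":59,"uv":78,"zg":7},"qs":81}
After op 2 (add /jy 87): {"c":[70,13,8,90,48],"hb":{"h":20,"t":60},"jy":87,"qs":81}
After op 3 (add /c/2 34): {"c":[70,13,34,8,90,48],"hb":{"h":20,"t":60},"jy":87,"qs":81}
After op 4 (replace /hb/t 90): {"c":[70,13,34,8,90,48],"hb":{"h":20,"t":90},"jy":87,"qs":81}
After op 5 (add /p 98): {"c":[70,13,34,8,90,48],"hb":{"h":20,"t":90},"jy":87,"p":98,"qs":81}
After op 6 (replace /p 64): {"c":[70,13,34,8,90,48],"hb":{"h":20,"t":90},"jy":87,"p":64,"qs":81}
After op 7 (add /c/0 89): {"c":[89,70,13,34,8,90,48],"hb":{"h":20,"t":90},"jy":87,"p":64,"qs":81}
After op 8 (replace /p 77): {"c":[89,70,13,34,8,90,48],"hb":{"h":20,"t":90},"jy":87,"p":77,"qs":81}
After op 9 (remove /c/4): {"c":[89,70,13,34,90,48],"hb":{"h":20,"t":90},"jy":87,"p":77,"qs":81}
After op 10 (remove /c/1): {"c":[89,13,34,90,48],"hb":{"h":20,"t":90},"jy":87,"p":77,"qs":81}
After op 11 (replace /c/1 34): {"c":[89,34,34,90,48],"hb":{"h":20,"t":90},"jy":87,"p":77,"qs":81}
After op 12 (replace /c/4 48): {"c":[89,34,34,90,48],"hb":{"h":20,"t":90},"jy":87,"p":77,"qs":81}
After op 13 (replace /hb 2): {"c":[89,34,34,90,48],"hb":2,"jy":87,"p":77,"qs":81}
After op 14 (add /m 17): {"c":[89,34,34,90,48],"hb":2,"jy":87,"m":17,"p":77,"qs":81}
After op 15 (remove /c/3): {"c":[89,34,34,48],"hb":2,"jy":87,"m":17,"p":77,"qs":81}
After op 16 (replace /c/1 39): {"c":[89,39,34,48],"hb":2,"jy":87,"m":17,"p":77,"qs":81}
After op 17 (replace /hb 95): {"c":[89,39,34,48],"hb":95,"jy":87,"m":17,"p":77,"qs":81}
After op 18 (remove /qs): {"c":[89,39,34,48],"hb":95,"jy":87,"m":17,"p":77}
After op 19 (add /zj 95): {"c":[89,39,34,48],"hb":95,"jy":87,"m":17,"p":77,"zj":95}
After op 20 (remove /jy): {"c":[89,39,34,48],"hb":95,"m":17,"p":77,"zj":95}
After op 21 (replace /c/1 63): {"c":[89,63,34,48],"hb":95,"m":17,"p":77,"zj":95}
After op 22 (add /c/1 28): {"c":[89,28,63,34,48],"hb":95,"m":17,"p":77,"zj":95}
After op 23 (remove /p): {"c":[89,28,63,34,48],"hb":95,"m":17,"zj":95}
Value at /c/1: 28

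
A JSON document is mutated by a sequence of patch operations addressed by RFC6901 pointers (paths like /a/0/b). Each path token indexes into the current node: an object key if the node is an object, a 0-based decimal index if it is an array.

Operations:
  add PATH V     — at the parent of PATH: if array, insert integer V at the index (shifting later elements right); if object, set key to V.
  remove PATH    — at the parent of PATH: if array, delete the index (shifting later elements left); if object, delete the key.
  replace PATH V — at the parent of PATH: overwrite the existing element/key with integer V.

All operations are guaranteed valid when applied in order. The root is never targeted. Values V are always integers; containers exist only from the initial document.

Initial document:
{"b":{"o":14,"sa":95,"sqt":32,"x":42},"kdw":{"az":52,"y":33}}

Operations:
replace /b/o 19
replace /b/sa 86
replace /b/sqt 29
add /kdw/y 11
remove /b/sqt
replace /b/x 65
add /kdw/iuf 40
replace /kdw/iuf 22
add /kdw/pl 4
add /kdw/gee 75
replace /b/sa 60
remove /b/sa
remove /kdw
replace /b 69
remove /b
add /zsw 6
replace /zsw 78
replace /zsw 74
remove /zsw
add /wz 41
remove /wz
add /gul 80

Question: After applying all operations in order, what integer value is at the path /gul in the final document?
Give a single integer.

After op 1 (replace /b/o 19): {"b":{"o":19,"sa":95,"sqt":32,"x":42},"kdw":{"az":52,"y":33}}
After op 2 (replace /b/sa 86): {"b":{"o":19,"sa":86,"sqt":32,"x":42},"kdw":{"az":52,"y":33}}
After op 3 (replace /b/sqt 29): {"b":{"o":19,"sa":86,"sqt":29,"x":42},"kdw":{"az":52,"y":33}}
After op 4 (add /kdw/y 11): {"b":{"o":19,"sa":86,"sqt":29,"x":42},"kdw":{"az":52,"y":11}}
After op 5 (remove /b/sqt): {"b":{"o":19,"sa":86,"x":42},"kdw":{"az":52,"y":11}}
After op 6 (replace /b/x 65): {"b":{"o":19,"sa":86,"x":65},"kdw":{"az":52,"y":11}}
After op 7 (add /kdw/iuf 40): {"b":{"o":19,"sa":86,"x":65},"kdw":{"az":52,"iuf":40,"y":11}}
After op 8 (replace /kdw/iuf 22): {"b":{"o":19,"sa":86,"x":65},"kdw":{"az":52,"iuf":22,"y":11}}
After op 9 (add /kdw/pl 4): {"b":{"o":19,"sa":86,"x":65},"kdw":{"az":52,"iuf":22,"pl":4,"y":11}}
After op 10 (add /kdw/gee 75): {"b":{"o":19,"sa":86,"x":65},"kdw":{"az":52,"gee":75,"iuf":22,"pl":4,"y":11}}
After op 11 (replace /b/sa 60): {"b":{"o":19,"sa":60,"x":65},"kdw":{"az":52,"gee":75,"iuf":22,"pl":4,"y":11}}
After op 12 (remove /b/sa): {"b":{"o":19,"x":65},"kdw":{"az":52,"gee":75,"iuf":22,"pl":4,"y":11}}
After op 13 (remove /kdw): {"b":{"o":19,"x":65}}
After op 14 (replace /b 69): {"b":69}
After op 15 (remove /b): {}
After op 16 (add /zsw 6): {"zsw":6}
After op 17 (replace /zsw 78): {"zsw":78}
After op 18 (replace /zsw 74): {"zsw":74}
After op 19 (remove /zsw): {}
After op 20 (add /wz 41): {"wz":41}
After op 21 (remove /wz): {}
After op 22 (add /gul 80): {"gul":80}
Value at /gul: 80

Answer: 80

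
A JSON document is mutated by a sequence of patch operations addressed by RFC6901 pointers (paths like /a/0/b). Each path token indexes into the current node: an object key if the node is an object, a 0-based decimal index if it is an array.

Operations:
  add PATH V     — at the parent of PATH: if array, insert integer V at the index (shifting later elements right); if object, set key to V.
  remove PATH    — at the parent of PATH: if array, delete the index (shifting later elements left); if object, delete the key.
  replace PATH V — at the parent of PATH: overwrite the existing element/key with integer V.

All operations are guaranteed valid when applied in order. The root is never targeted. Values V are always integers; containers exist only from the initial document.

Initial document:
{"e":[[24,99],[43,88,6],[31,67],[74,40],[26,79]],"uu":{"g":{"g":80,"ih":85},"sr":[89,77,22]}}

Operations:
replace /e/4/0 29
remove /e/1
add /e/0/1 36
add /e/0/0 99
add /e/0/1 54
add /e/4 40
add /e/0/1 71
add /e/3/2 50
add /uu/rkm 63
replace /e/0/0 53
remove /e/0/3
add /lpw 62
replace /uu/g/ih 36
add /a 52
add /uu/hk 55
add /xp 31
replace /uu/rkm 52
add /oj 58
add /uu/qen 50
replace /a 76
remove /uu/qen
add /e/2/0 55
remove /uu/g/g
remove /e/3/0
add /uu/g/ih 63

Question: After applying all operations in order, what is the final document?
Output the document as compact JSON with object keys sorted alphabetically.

Answer: {"a":76,"e":[[53,71,54,36,99],[31,67],[55,74,40],[79,50],40],"lpw":62,"oj":58,"uu":{"g":{"ih":63},"hk":55,"rkm":52,"sr":[89,77,22]},"xp":31}

Derivation:
After op 1 (replace /e/4/0 29): {"e":[[24,99],[43,88,6],[31,67],[74,40],[29,79]],"uu":{"g":{"g":80,"ih":85},"sr":[89,77,22]}}
After op 2 (remove /e/1): {"e":[[24,99],[31,67],[74,40],[29,79]],"uu":{"g":{"g":80,"ih":85},"sr":[89,77,22]}}
After op 3 (add /e/0/1 36): {"e":[[24,36,99],[31,67],[74,40],[29,79]],"uu":{"g":{"g":80,"ih":85},"sr":[89,77,22]}}
After op 4 (add /e/0/0 99): {"e":[[99,24,36,99],[31,67],[74,40],[29,79]],"uu":{"g":{"g":80,"ih":85},"sr":[89,77,22]}}
After op 5 (add /e/0/1 54): {"e":[[99,54,24,36,99],[31,67],[74,40],[29,79]],"uu":{"g":{"g":80,"ih":85},"sr":[89,77,22]}}
After op 6 (add /e/4 40): {"e":[[99,54,24,36,99],[31,67],[74,40],[29,79],40],"uu":{"g":{"g":80,"ih":85},"sr":[89,77,22]}}
After op 7 (add /e/0/1 71): {"e":[[99,71,54,24,36,99],[31,67],[74,40],[29,79],40],"uu":{"g":{"g":80,"ih":85},"sr":[89,77,22]}}
After op 8 (add /e/3/2 50): {"e":[[99,71,54,24,36,99],[31,67],[74,40],[29,79,50],40],"uu":{"g":{"g":80,"ih":85},"sr":[89,77,22]}}
After op 9 (add /uu/rkm 63): {"e":[[99,71,54,24,36,99],[31,67],[74,40],[29,79,50],40],"uu":{"g":{"g":80,"ih":85},"rkm":63,"sr":[89,77,22]}}
After op 10 (replace /e/0/0 53): {"e":[[53,71,54,24,36,99],[31,67],[74,40],[29,79,50],40],"uu":{"g":{"g":80,"ih":85},"rkm":63,"sr":[89,77,22]}}
After op 11 (remove /e/0/3): {"e":[[53,71,54,36,99],[31,67],[74,40],[29,79,50],40],"uu":{"g":{"g":80,"ih":85},"rkm":63,"sr":[89,77,22]}}
After op 12 (add /lpw 62): {"e":[[53,71,54,36,99],[31,67],[74,40],[29,79,50],40],"lpw":62,"uu":{"g":{"g":80,"ih":85},"rkm":63,"sr":[89,77,22]}}
After op 13 (replace /uu/g/ih 36): {"e":[[53,71,54,36,99],[31,67],[74,40],[29,79,50],40],"lpw":62,"uu":{"g":{"g":80,"ih":36},"rkm":63,"sr":[89,77,22]}}
After op 14 (add /a 52): {"a":52,"e":[[53,71,54,36,99],[31,67],[74,40],[29,79,50],40],"lpw":62,"uu":{"g":{"g":80,"ih":36},"rkm":63,"sr":[89,77,22]}}
After op 15 (add /uu/hk 55): {"a":52,"e":[[53,71,54,36,99],[31,67],[74,40],[29,79,50],40],"lpw":62,"uu":{"g":{"g":80,"ih":36},"hk":55,"rkm":63,"sr":[89,77,22]}}
After op 16 (add /xp 31): {"a":52,"e":[[53,71,54,36,99],[31,67],[74,40],[29,79,50],40],"lpw":62,"uu":{"g":{"g":80,"ih":36},"hk":55,"rkm":63,"sr":[89,77,22]},"xp":31}
After op 17 (replace /uu/rkm 52): {"a":52,"e":[[53,71,54,36,99],[31,67],[74,40],[29,79,50],40],"lpw":62,"uu":{"g":{"g":80,"ih":36},"hk":55,"rkm":52,"sr":[89,77,22]},"xp":31}
After op 18 (add /oj 58): {"a":52,"e":[[53,71,54,36,99],[31,67],[74,40],[29,79,50],40],"lpw":62,"oj":58,"uu":{"g":{"g":80,"ih":36},"hk":55,"rkm":52,"sr":[89,77,22]},"xp":31}
After op 19 (add /uu/qen 50): {"a":52,"e":[[53,71,54,36,99],[31,67],[74,40],[29,79,50],40],"lpw":62,"oj":58,"uu":{"g":{"g":80,"ih":36},"hk":55,"qen":50,"rkm":52,"sr":[89,77,22]},"xp":31}
After op 20 (replace /a 76): {"a":76,"e":[[53,71,54,36,99],[31,67],[74,40],[29,79,50],40],"lpw":62,"oj":58,"uu":{"g":{"g":80,"ih":36},"hk":55,"qen":50,"rkm":52,"sr":[89,77,22]},"xp":31}
After op 21 (remove /uu/qen): {"a":76,"e":[[53,71,54,36,99],[31,67],[74,40],[29,79,50],40],"lpw":62,"oj":58,"uu":{"g":{"g":80,"ih":36},"hk":55,"rkm":52,"sr":[89,77,22]},"xp":31}
After op 22 (add /e/2/0 55): {"a":76,"e":[[53,71,54,36,99],[31,67],[55,74,40],[29,79,50],40],"lpw":62,"oj":58,"uu":{"g":{"g":80,"ih":36},"hk":55,"rkm":52,"sr":[89,77,22]},"xp":31}
After op 23 (remove /uu/g/g): {"a":76,"e":[[53,71,54,36,99],[31,67],[55,74,40],[29,79,50],40],"lpw":62,"oj":58,"uu":{"g":{"ih":36},"hk":55,"rkm":52,"sr":[89,77,22]},"xp":31}
After op 24 (remove /e/3/0): {"a":76,"e":[[53,71,54,36,99],[31,67],[55,74,40],[79,50],40],"lpw":62,"oj":58,"uu":{"g":{"ih":36},"hk":55,"rkm":52,"sr":[89,77,22]},"xp":31}
After op 25 (add /uu/g/ih 63): {"a":76,"e":[[53,71,54,36,99],[31,67],[55,74,40],[79,50],40],"lpw":62,"oj":58,"uu":{"g":{"ih":63},"hk":55,"rkm":52,"sr":[89,77,22]},"xp":31}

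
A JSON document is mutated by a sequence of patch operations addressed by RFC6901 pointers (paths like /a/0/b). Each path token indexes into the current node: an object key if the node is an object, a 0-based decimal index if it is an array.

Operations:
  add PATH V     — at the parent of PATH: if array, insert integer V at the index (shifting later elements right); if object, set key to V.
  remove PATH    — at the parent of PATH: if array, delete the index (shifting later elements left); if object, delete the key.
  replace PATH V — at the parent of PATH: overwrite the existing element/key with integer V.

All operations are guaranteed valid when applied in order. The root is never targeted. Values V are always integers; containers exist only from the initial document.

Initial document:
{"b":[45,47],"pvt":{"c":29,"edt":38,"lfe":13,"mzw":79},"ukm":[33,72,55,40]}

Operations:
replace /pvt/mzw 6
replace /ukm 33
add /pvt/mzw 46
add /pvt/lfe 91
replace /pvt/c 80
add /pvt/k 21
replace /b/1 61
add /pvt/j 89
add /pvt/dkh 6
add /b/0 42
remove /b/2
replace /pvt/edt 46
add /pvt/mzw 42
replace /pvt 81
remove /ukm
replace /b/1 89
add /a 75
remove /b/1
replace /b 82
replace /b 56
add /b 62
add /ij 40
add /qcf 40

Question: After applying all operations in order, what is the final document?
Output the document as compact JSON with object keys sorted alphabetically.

After op 1 (replace /pvt/mzw 6): {"b":[45,47],"pvt":{"c":29,"edt":38,"lfe":13,"mzw":6},"ukm":[33,72,55,40]}
After op 2 (replace /ukm 33): {"b":[45,47],"pvt":{"c":29,"edt":38,"lfe":13,"mzw":6},"ukm":33}
After op 3 (add /pvt/mzw 46): {"b":[45,47],"pvt":{"c":29,"edt":38,"lfe":13,"mzw":46},"ukm":33}
After op 4 (add /pvt/lfe 91): {"b":[45,47],"pvt":{"c":29,"edt":38,"lfe":91,"mzw":46},"ukm":33}
After op 5 (replace /pvt/c 80): {"b":[45,47],"pvt":{"c":80,"edt":38,"lfe":91,"mzw":46},"ukm":33}
After op 6 (add /pvt/k 21): {"b":[45,47],"pvt":{"c":80,"edt":38,"k":21,"lfe":91,"mzw":46},"ukm":33}
After op 7 (replace /b/1 61): {"b":[45,61],"pvt":{"c":80,"edt":38,"k":21,"lfe":91,"mzw":46},"ukm":33}
After op 8 (add /pvt/j 89): {"b":[45,61],"pvt":{"c":80,"edt":38,"j":89,"k":21,"lfe":91,"mzw":46},"ukm":33}
After op 9 (add /pvt/dkh 6): {"b":[45,61],"pvt":{"c":80,"dkh":6,"edt":38,"j":89,"k":21,"lfe":91,"mzw":46},"ukm":33}
After op 10 (add /b/0 42): {"b":[42,45,61],"pvt":{"c":80,"dkh":6,"edt":38,"j":89,"k":21,"lfe":91,"mzw":46},"ukm":33}
After op 11 (remove /b/2): {"b":[42,45],"pvt":{"c":80,"dkh":6,"edt":38,"j":89,"k":21,"lfe":91,"mzw":46},"ukm":33}
After op 12 (replace /pvt/edt 46): {"b":[42,45],"pvt":{"c":80,"dkh":6,"edt":46,"j":89,"k":21,"lfe":91,"mzw":46},"ukm":33}
After op 13 (add /pvt/mzw 42): {"b":[42,45],"pvt":{"c":80,"dkh":6,"edt":46,"j":89,"k":21,"lfe":91,"mzw":42},"ukm":33}
After op 14 (replace /pvt 81): {"b":[42,45],"pvt":81,"ukm":33}
After op 15 (remove /ukm): {"b":[42,45],"pvt":81}
After op 16 (replace /b/1 89): {"b":[42,89],"pvt":81}
After op 17 (add /a 75): {"a":75,"b":[42,89],"pvt":81}
After op 18 (remove /b/1): {"a":75,"b":[42],"pvt":81}
After op 19 (replace /b 82): {"a":75,"b":82,"pvt":81}
After op 20 (replace /b 56): {"a":75,"b":56,"pvt":81}
After op 21 (add /b 62): {"a":75,"b":62,"pvt":81}
After op 22 (add /ij 40): {"a":75,"b":62,"ij":40,"pvt":81}
After op 23 (add /qcf 40): {"a":75,"b":62,"ij":40,"pvt":81,"qcf":40}

Answer: {"a":75,"b":62,"ij":40,"pvt":81,"qcf":40}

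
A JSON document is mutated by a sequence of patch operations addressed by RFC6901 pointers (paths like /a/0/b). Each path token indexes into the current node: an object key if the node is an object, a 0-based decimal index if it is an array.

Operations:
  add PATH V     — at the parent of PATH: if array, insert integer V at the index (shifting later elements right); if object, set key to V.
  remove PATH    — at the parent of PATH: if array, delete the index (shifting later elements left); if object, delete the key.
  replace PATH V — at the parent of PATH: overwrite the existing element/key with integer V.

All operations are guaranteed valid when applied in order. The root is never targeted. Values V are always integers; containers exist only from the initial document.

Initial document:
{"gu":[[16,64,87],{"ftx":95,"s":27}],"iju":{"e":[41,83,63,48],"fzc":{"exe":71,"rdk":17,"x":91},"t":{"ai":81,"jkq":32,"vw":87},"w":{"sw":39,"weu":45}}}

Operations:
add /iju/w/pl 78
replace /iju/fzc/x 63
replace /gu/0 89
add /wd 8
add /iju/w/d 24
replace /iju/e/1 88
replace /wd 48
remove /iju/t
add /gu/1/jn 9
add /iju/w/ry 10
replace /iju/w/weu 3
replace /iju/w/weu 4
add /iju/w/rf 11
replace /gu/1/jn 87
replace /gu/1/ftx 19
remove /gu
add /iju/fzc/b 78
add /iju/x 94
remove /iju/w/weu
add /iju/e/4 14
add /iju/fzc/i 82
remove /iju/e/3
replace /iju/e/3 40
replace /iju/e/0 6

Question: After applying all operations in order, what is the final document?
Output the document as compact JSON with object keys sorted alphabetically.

After op 1 (add /iju/w/pl 78): {"gu":[[16,64,87],{"ftx":95,"s":27}],"iju":{"e":[41,83,63,48],"fzc":{"exe":71,"rdk":17,"x":91},"t":{"ai":81,"jkq":32,"vw":87},"w":{"pl":78,"sw":39,"weu":45}}}
After op 2 (replace /iju/fzc/x 63): {"gu":[[16,64,87],{"ftx":95,"s":27}],"iju":{"e":[41,83,63,48],"fzc":{"exe":71,"rdk":17,"x":63},"t":{"ai":81,"jkq":32,"vw":87},"w":{"pl":78,"sw":39,"weu":45}}}
After op 3 (replace /gu/0 89): {"gu":[89,{"ftx":95,"s":27}],"iju":{"e":[41,83,63,48],"fzc":{"exe":71,"rdk":17,"x":63},"t":{"ai":81,"jkq":32,"vw":87},"w":{"pl":78,"sw":39,"weu":45}}}
After op 4 (add /wd 8): {"gu":[89,{"ftx":95,"s":27}],"iju":{"e":[41,83,63,48],"fzc":{"exe":71,"rdk":17,"x":63},"t":{"ai":81,"jkq":32,"vw":87},"w":{"pl":78,"sw":39,"weu":45}},"wd":8}
After op 5 (add /iju/w/d 24): {"gu":[89,{"ftx":95,"s":27}],"iju":{"e":[41,83,63,48],"fzc":{"exe":71,"rdk":17,"x":63},"t":{"ai":81,"jkq":32,"vw":87},"w":{"d":24,"pl":78,"sw":39,"weu":45}},"wd":8}
After op 6 (replace /iju/e/1 88): {"gu":[89,{"ftx":95,"s":27}],"iju":{"e":[41,88,63,48],"fzc":{"exe":71,"rdk":17,"x":63},"t":{"ai":81,"jkq":32,"vw":87},"w":{"d":24,"pl":78,"sw":39,"weu":45}},"wd":8}
After op 7 (replace /wd 48): {"gu":[89,{"ftx":95,"s":27}],"iju":{"e":[41,88,63,48],"fzc":{"exe":71,"rdk":17,"x":63},"t":{"ai":81,"jkq":32,"vw":87},"w":{"d":24,"pl":78,"sw":39,"weu":45}},"wd":48}
After op 8 (remove /iju/t): {"gu":[89,{"ftx":95,"s":27}],"iju":{"e":[41,88,63,48],"fzc":{"exe":71,"rdk":17,"x":63},"w":{"d":24,"pl":78,"sw":39,"weu":45}},"wd":48}
After op 9 (add /gu/1/jn 9): {"gu":[89,{"ftx":95,"jn":9,"s":27}],"iju":{"e":[41,88,63,48],"fzc":{"exe":71,"rdk":17,"x":63},"w":{"d":24,"pl":78,"sw":39,"weu":45}},"wd":48}
After op 10 (add /iju/w/ry 10): {"gu":[89,{"ftx":95,"jn":9,"s":27}],"iju":{"e":[41,88,63,48],"fzc":{"exe":71,"rdk":17,"x":63},"w":{"d":24,"pl":78,"ry":10,"sw":39,"weu":45}},"wd":48}
After op 11 (replace /iju/w/weu 3): {"gu":[89,{"ftx":95,"jn":9,"s":27}],"iju":{"e":[41,88,63,48],"fzc":{"exe":71,"rdk":17,"x":63},"w":{"d":24,"pl":78,"ry":10,"sw":39,"weu":3}},"wd":48}
After op 12 (replace /iju/w/weu 4): {"gu":[89,{"ftx":95,"jn":9,"s":27}],"iju":{"e":[41,88,63,48],"fzc":{"exe":71,"rdk":17,"x":63},"w":{"d":24,"pl":78,"ry":10,"sw":39,"weu":4}},"wd":48}
After op 13 (add /iju/w/rf 11): {"gu":[89,{"ftx":95,"jn":9,"s":27}],"iju":{"e":[41,88,63,48],"fzc":{"exe":71,"rdk":17,"x":63},"w":{"d":24,"pl":78,"rf":11,"ry":10,"sw":39,"weu":4}},"wd":48}
After op 14 (replace /gu/1/jn 87): {"gu":[89,{"ftx":95,"jn":87,"s":27}],"iju":{"e":[41,88,63,48],"fzc":{"exe":71,"rdk":17,"x":63},"w":{"d":24,"pl":78,"rf":11,"ry":10,"sw":39,"weu":4}},"wd":48}
After op 15 (replace /gu/1/ftx 19): {"gu":[89,{"ftx":19,"jn":87,"s":27}],"iju":{"e":[41,88,63,48],"fzc":{"exe":71,"rdk":17,"x":63},"w":{"d":24,"pl":78,"rf":11,"ry":10,"sw":39,"weu":4}},"wd":48}
After op 16 (remove /gu): {"iju":{"e":[41,88,63,48],"fzc":{"exe":71,"rdk":17,"x":63},"w":{"d":24,"pl":78,"rf":11,"ry":10,"sw":39,"weu":4}},"wd":48}
After op 17 (add /iju/fzc/b 78): {"iju":{"e":[41,88,63,48],"fzc":{"b":78,"exe":71,"rdk":17,"x":63},"w":{"d":24,"pl":78,"rf":11,"ry":10,"sw":39,"weu":4}},"wd":48}
After op 18 (add /iju/x 94): {"iju":{"e":[41,88,63,48],"fzc":{"b":78,"exe":71,"rdk":17,"x":63},"w":{"d":24,"pl":78,"rf":11,"ry":10,"sw":39,"weu":4},"x":94},"wd":48}
After op 19 (remove /iju/w/weu): {"iju":{"e":[41,88,63,48],"fzc":{"b":78,"exe":71,"rdk":17,"x":63},"w":{"d":24,"pl":78,"rf":11,"ry":10,"sw":39},"x":94},"wd":48}
After op 20 (add /iju/e/4 14): {"iju":{"e":[41,88,63,48,14],"fzc":{"b":78,"exe":71,"rdk":17,"x":63},"w":{"d":24,"pl":78,"rf":11,"ry":10,"sw":39},"x":94},"wd":48}
After op 21 (add /iju/fzc/i 82): {"iju":{"e":[41,88,63,48,14],"fzc":{"b":78,"exe":71,"i":82,"rdk":17,"x":63},"w":{"d":24,"pl":78,"rf":11,"ry":10,"sw":39},"x":94},"wd":48}
After op 22 (remove /iju/e/3): {"iju":{"e":[41,88,63,14],"fzc":{"b":78,"exe":71,"i":82,"rdk":17,"x":63},"w":{"d":24,"pl":78,"rf":11,"ry":10,"sw":39},"x":94},"wd":48}
After op 23 (replace /iju/e/3 40): {"iju":{"e":[41,88,63,40],"fzc":{"b":78,"exe":71,"i":82,"rdk":17,"x":63},"w":{"d":24,"pl":78,"rf":11,"ry":10,"sw":39},"x":94},"wd":48}
After op 24 (replace /iju/e/0 6): {"iju":{"e":[6,88,63,40],"fzc":{"b":78,"exe":71,"i":82,"rdk":17,"x":63},"w":{"d":24,"pl":78,"rf":11,"ry":10,"sw":39},"x":94},"wd":48}

Answer: {"iju":{"e":[6,88,63,40],"fzc":{"b":78,"exe":71,"i":82,"rdk":17,"x":63},"w":{"d":24,"pl":78,"rf":11,"ry":10,"sw":39},"x":94},"wd":48}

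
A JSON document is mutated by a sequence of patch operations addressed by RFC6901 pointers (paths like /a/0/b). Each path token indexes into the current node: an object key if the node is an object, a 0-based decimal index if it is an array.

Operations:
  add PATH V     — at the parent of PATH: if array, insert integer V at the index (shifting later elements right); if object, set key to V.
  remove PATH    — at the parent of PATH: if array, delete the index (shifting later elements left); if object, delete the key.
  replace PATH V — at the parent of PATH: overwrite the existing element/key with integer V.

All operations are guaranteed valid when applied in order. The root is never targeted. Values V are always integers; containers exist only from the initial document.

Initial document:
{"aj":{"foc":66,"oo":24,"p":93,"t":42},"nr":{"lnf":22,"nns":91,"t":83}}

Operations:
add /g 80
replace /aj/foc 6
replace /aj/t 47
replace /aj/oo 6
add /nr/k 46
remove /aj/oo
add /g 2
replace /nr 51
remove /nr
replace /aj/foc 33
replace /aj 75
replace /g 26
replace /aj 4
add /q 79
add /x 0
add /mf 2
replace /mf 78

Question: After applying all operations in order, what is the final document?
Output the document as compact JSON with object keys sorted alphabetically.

Answer: {"aj":4,"g":26,"mf":78,"q":79,"x":0}

Derivation:
After op 1 (add /g 80): {"aj":{"foc":66,"oo":24,"p":93,"t":42},"g":80,"nr":{"lnf":22,"nns":91,"t":83}}
After op 2 (replace /aj/foc 6): {"aj":{"foc":6,"oo":24,"p":93,"t":42},"g":80,"nr":{"lnf":22,"nns":91,"t":83}}
After op 3 (replace /aj/t 47): {"aj":{"foc":6,"oo":24,"p":93,"t":47},"g":80,"nr":{"lnf":22,"nns":91,"t":83}}
After op 4 (replace /aj/oo 6): {"aj":{"foc":6,"oo":6,"p":93,"t":47},"g":80,"nr":{"lnf":22,"nns":91,"t":83}}
After op 5 (add /nr/k 46): {"aj":{"foc":6,"oo":6,"p":93,"t":47},"g":80,"nr":{"k":46,"lnf":22,"nns":91,"t":83}}
After op 6 (remove /aj/oo): {"aj":{"foc":6,"p":93,"t":47},"g":80,"nr":{"k":46,"lnf":22,"nns":91,"t":83}}
After op 7 (add /g 2): {"aj":{"foc":6,"p":93,"t":47},"g":2,"nr":{"k":46,"lnf":22,"nns":91,"t":83}}
After op 8 (replace /nr 51): {"aj":{"foc":6,"p":93,"t":47},"g":2,"nr":51}
After op 9 (remove /nr): {"aj":{"foc":6,"p":93,"t":47},"g":2}
After op 10 (replace /aj/foc 33): {"aj":{"foc":33,"p":93,"t":47},"g":2}
After op 11 (replace /aj 75): {"aj":75,"g":2}
After op 12 (replace /g 26): {"aj":75,"g":26}
After op 13 (replace /aj 4): {"aj":4,"g":26}
After op 14 (add /q 79): {"aj":4,"g":26,"q":79}
After op 15 (add /x 0): {"aj":4,"g":26,"q":79,"x":0}
After op 16 (add /mf 2): {"aj":4,"g":26,"mf":2,"q":79,"x":0}
After op 17 (replace /mf 78): {"aj":4,"g":26,"mf":78,"q":79,"x":0}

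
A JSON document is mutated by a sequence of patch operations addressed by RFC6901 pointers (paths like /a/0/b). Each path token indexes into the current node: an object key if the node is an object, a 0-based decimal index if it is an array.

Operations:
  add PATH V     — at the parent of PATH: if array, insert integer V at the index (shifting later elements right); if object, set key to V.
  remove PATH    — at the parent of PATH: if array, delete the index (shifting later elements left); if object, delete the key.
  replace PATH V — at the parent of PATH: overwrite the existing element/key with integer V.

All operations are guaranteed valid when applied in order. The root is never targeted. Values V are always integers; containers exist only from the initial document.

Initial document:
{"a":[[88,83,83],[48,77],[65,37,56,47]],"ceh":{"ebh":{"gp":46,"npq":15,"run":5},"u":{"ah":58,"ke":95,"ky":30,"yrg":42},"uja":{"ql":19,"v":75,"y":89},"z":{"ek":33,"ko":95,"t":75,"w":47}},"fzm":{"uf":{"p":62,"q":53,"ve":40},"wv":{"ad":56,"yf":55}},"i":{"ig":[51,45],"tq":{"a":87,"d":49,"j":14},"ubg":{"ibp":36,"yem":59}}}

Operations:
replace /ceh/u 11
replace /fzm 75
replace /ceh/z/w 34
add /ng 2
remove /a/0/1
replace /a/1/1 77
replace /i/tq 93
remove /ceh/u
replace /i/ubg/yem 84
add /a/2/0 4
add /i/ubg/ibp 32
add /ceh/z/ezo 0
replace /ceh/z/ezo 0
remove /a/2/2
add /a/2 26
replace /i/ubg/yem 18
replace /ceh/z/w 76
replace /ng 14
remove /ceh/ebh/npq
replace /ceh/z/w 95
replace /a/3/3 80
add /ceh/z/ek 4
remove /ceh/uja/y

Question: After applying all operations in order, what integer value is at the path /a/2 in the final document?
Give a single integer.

After op 1 (replace /ceh/u 11): {"a":[[88,83,83],[48,77],[65,37,56,47]],"ceh":{"ebh":{"gp":46,"npq":15,"run":5},"u":11,"uja":{"ql":19,"v":75,"y":89},"z":{"ek":33,"ko":95,"t":75,"w":47}},"fzm":{"uf":{"p":62,"q":53,"ve":40},"wv":{"ad":56,"yf":55}},"i":{"ig":[51,45],"tq":{"a":87,"d":49,"j":14},"ubg":{"ibp":36,"yem":59}}}
After op 2 (replace /fzm 75): {"a":[[88,83,83],[48,77],[65,37,56,47]],"ceh":{"ebh":{"gp":46,"npq":15,"run":5},"u":11,"uja":{"ql":19,"v":75,"y":89},"z":{"ek":33,"ko":95,"t":75,"w":47}},"fzm":75,"i":{"ig":[51,45],"tq":{"a":87,"d":49,"j":14},"ubg":{"ibp":36,"yem":59}}}
After op 3 (replace /ceh/z/w 34): {"a":[[88,83,83],[48,77],[65,37,56,47]],"ceh":{"ebh":{"gp":46,"npq":15,"run":5},"u":11,"uja":{"ql":19,"v":75,"y":89},"z":{"ek":33,"ko":95,"t":75,"w":34}},"fzm":75,"i":{"ig":[51,45],"tq":{"a":87,"d":49,"j":14},"ubg":{"ibp":36,"yem":59}}}
After op 4 (add /ng 2): {"a":[[88,83,83],[48,77],[65,37,56,47]],"ceh":{"ebh":{"gp":46,"npq":15,"run":5},"u":11,"uja":{"ql":19,"v":75,"y":89},"z":{"ek":33,"ko":95,"t":75,"w":34}},"fzm":75,"i":{"ig":[51,45],"tq":{"a":87,"d":49,"j":14},"ubg":{"ibp":36,"yem":59}},"ng":2}
After op 5 (remove /a/0/1): {"a":[[88,83],[48,77],[65,37,56,47]],"ceh":{"ebh":{"gp":46,"npq":15,"run":5},"u":11,"uja":{"ql":19,"v":75,"y":89},"z":{"ek":33,"ko":95,"t":75,"w":34}},"fzm":75,"i":{"ig":[51,45],"tq":{"a":87,"d":49,"j":14},"ubg":{"ibp":36,"yem":59}},"ng":2}
After op 6 (replace /a/1/1 77): {"a":[[88,83],[48,77],[65,37,56,47]],"ceh":{"ebh":{"gp":46,"npq":15,"run":5},"u":11,"uja":{"ql":19,"v":75,"y":89},"z":{"ek":33,"ko":95,"t":75,"w":34}},"fzm":75,"i":{"ig":[51,45],"tq":{"a":87,"d":49,"j":14},"ubg":{"ibp":36,"yem":59}},"ng":2}
After op 7 (replace /i/tq 93): {"a":[[88,83],[48,77],[65,37,56,47]],"ceh":{"ebh":{"gp":46,"npq":15,"run":5},"u":11,"uja":{"ql":19,"v":75,"y":89},"z":{"ek":33,"ko":95,"t":75,"w":34}},"fzm":75,"i":{"ig":[51,45],"tq":93,"ubg":{"ibp":36,"yem":59}},"ng":2}
After op 8 (remove /ceh/u): {"a":[[88,83],[48,77],[65,37,56,47]],"ceh":{"ebh":{"gp":46,"npq":15,"run":5},"uja":{"ql":19,"v":75,"y":89},"z":{"ek":33,"ko":95,"t":75,"w":34}},"fzm":75,"i":{"ig":[51,45],"tq":93,"ubg":{"ibp":36,"yem":59}},"ng":2}
After op 9 (replace /i/ubg/yem 84): {"a":[[88,83],[48,77],[65,37,56,47]],"ceh":{"ebh":{"gp":46,"npq":15,"run":5},"uja":{"ql":19,"v":75,"y":89},"z":{"ek":33,"ko":95,"t":75,"w":34}},"fzm":75,"i":{"ig":[51,45],"tq":93,"ubg":{"ibp":36,"yem":84}},"ng":2}
After op 10 (add /a/2/0 4): {"a":[[88,83],[48,77],[4,65,37,56,47]],"ceh":{"ebh":{"gp":46,"npq":15,"run":5},"uja":{"ql":19,"v":75,"y":89},"z":{"ek":33,"ko":95,"t":75,"w":34}},"fzm":75,"i":{"ig":[51,45],"tq":93,"ubg":{"ibp":36,"yem":84}},"ng":2}
After op 11 (add /i/ubg/ibp 32): {"a":[[88,83],[48,77],[4,65,37,56,47]],"ceh":{"ebh":{"gp":46,"npq":15,"run":5},"uja":{"ql":19,"v":75,"y":89},"z":{"ek":33,"ko":95,"t":75,"w":34}},"fzm":75,"i":{"ig":[51,45],"tq":93,"ubg":{"ibp":32,"yem":84}},"ng":2}
After op 12 (add /ceh/z/ezo 0): {"a":[[88,83],[48,77],[4,65,37,56,47]],"ceh":{"ebh":{"gp":46,"npq":15,"run":5},"uja":{"ql":19,"v":75,"y":89},"z":{"ek":33,"ezo":0,"ko":95,"t":75,"w":34}},"fzm":75,"i":{"ig":[51,45],"tq":93,"ubg":{"ibp":32,"yem":84}},"ng":2}
After op 13 (replace /ceh/z/ezo 0): {"a":[[88,83],[48,77],[4,65,37,56,47]],"ceh":{"ebh":{"gp":46,"npq":15,"run":5},"uja":{"ql":19,"v":75,"y":89},"z":{"ek":33,"ezo":0,"ko":95,"t":75,"w":34}},"fzm":75,"i":{"ig":[51,45],"tq":93,"ubg":{"ibp":32,"yem":84}},"ng":2}
After op 14 (remove /a/2/2): {"a":[[88,83],[48,77],[4,65,56,47]],"ceh":{"ebh":{"gp":46,"npq":15,"run":5},"uja":{"ql":19,"v":75,"y":89},"z":{"ek":33,"ezo":0,"ko":95,"t":75,"w":34}},"fzm":75,"i":{"ig":[51,45],"tq":93,"ubg":{"ibp":32,"yem":84}},"ng":2}
After op 15 (add /a/2 26): {"a":[[88,83],[48,77],26,[4,65,56,47]],"ceh":{"ebh":{"gp":46,"npq":15,"run":5},"uja":{"ql":19,"v":75,"y":89},"z":{"ek":33,"ezo":0,"ko":95,"t":75,"w":34}},"fzm":75,"i":{"ig":[51,45],"tq":93,"ubg":{"ibp":32,"yem":84}},"ng":2}
After op 16 (replace /i/ubg/yem 18): {"a":[[88,83],[48,77],26,[4,65,56,47]],"ceh":{"ebh":{"gp":46,"npq":15,"run":5},"uja":{"ql":19,"v":75,"y":89},"z":{"ek":33,"ezo":0,"ko":95,"t":75,"w":34}},"fzm":75,"i":{"ig":[51,45],"tq":93,"ubg":{"ibp":32,"yem":18}},"ng":2}
After op 17 (replace /ceh/z/w 76): {"a":[[88,83],[48,77],26,[4,65,56,47]],"ceh":{"ebh":{"gp":46,"npq":15,"run":5},"uja":{"ql":19,"v":75,"y":89},"z":{"ek":33,"ezo":0,"ko":95,"t":75,"w":76}},"fzm":75,"i":{"ig":[51,45],"tq":93,"ubg":{"ibp":32,"yem":18}},"ng":2}
After op 18 (replace /ng 14): {"a":[[88,83],[48,77],26,[4,65,56,47]],"ceh":{"ebh":{"gp":46,"npq":15,"run":5},"uja":{"ql":19,"v":75,"y":89},"z":{"ek":33,"ezo":0,"ko":95,"t":75,"w":76}},"fzm":75,"i":{"ig":[51,45],"tq":93,"ubg":{"ibp":32,"yem":18}},"ng":14}
After op 19 (remove /ceh/ebh/npq): {"a":[[88,83],[48,77],26,[4,65,56,47]],"ceh":{"ebh":{"gp":46,"run":5},"uja":{"ql":19,"v":75,"y":89},"z":{"ek":33,"ezo":0,"ko":95,"t":75,"w":76}},"fzm":75,"i":{"ig":[51,45],"tq":93,"ubg":{"ibp":32,"yem":18}},"ng":14}
After op 20 (replace /ceh/z/w 95): {"a":[[88,83],[48,77],26,[4,65,56,47]],"ceh":{"ebh":{"gp":46,"run":5},"uja":{"ql":19,"v":75,"y":89},"z":{"ek":33,"ezo":0,"ko":95,"t":75,"w":95}},"fzm":75,"i":{"ig":[51,45],"tq":93,"ubg":{"ibp":32,"yem":18}},"ng":14}
After op 21 (replace /a/3/3 80): {"a":[[88,83],[48,77],26,[4,65,56,80]],"ceh":{"ebh":{"gp":46,"run":5},"uja":{"ql":19,"v":75,"y":89},"z":{"ek":33,"ezo":0,"ko":95,"t":75,"w":95}},"fzm":75,"i":{"ig":[51,45],"tq":93,"ubg":{"ibp":32,"yem":18}},"ng":14}
After op 22 (add /ceh/z/ek 4): {"a":[[88,83],[48,77],26,[4,65,56,80]],"ceh":{"ebh":{"gp":46,"run":5},"uja":{"ql":19,"v":75,"y":89},"z":{"ek":4,"ezo":0,"ko":95,"t":75,"w":95}},"fzm":75,"i":{"ig":[51,45],"tq":93,"ubg":{"ibp":32,"yem":18}},"ng":14}
After op 23 (remove /ceh/uja/y): {"a":[[88,83],[48,77],26,[4,65,56,80]],"ceh":{"ebh":{"gp":46,"run":5},"uja":{"ql":19,"v":75},"z":{"ek":4,"ezo":0,"ko":95,"t":75,"w":95}},"fzm":75,"i":{"ig":[51,45],"tq":93,"ubg":{"ibp":32,"yem":18}},"ng":14}
Value at /a/2: 26

Answer: 26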